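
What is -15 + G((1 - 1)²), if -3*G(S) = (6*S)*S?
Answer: -15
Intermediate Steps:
G(S) = -2*S² (G(S) = -6*S*S/3 = -2*S²)
-15 + G((1 - 1)²) = -15 - 2*(1 - 1)⁴ = -15 - 2*(0²)² = -15 - 2*0² = -15 - 2*0 = -15 + 0 = -15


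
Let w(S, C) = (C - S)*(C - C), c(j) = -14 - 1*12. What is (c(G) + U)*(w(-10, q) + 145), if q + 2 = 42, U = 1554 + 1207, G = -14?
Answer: 396575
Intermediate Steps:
U = 2761
c(j) = -26 (c(j) = -14 - 12 = -26)
q = 40 (q = -2 + 42 = 40)
w(S, C) = 0 (w(S, C) = (C - S)*0 = 0)
(c(G) + U)*(w(-10, q) + 145) = (-26 + 2761)*(0 + 145) = 2735*145 = 396575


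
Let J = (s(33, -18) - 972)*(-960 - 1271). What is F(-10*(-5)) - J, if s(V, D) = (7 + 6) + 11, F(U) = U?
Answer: -2114938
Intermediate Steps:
s(V, D) = 24 (s(V, D) = 13 + 11 = 24)
J = 2114988 (J = (24 - 972)*(-960 - 1271) = -948*(-2231) = 2114988)
F(-10*(-5)) - J = -10*(-5) - 1*2114988 = 50 - 2114988 = -2114938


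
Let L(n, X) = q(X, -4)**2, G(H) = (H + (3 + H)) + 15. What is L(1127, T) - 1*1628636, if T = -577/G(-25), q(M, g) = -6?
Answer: -1628600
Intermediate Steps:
G(H) = 18 + 2*H (G(H) = (3 + 2*H) + 15 = 18 + 2*H)
T = 577/32 (T = -577/(18 + 2*(-25)) = -577/(18 - 50) = -577/(-32) = -577*(-1/32) = 577/32 ≈ 18.031)
L(n, X) = 36 (L(n, X) = (-6)**2 = 36)
L(1127, T) - 1*1628636 = 36 - 1*1628636 = 36 - 1628636 = -1628600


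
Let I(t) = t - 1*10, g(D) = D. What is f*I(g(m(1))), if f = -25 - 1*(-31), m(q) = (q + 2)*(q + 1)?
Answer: -24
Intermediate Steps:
m(q) = (1 + q)*(2 + q) (m(q) = (2 + q)*(1 + q) = (1 + q)*(2 + q))
I(t) = -10 + t (I(t) = t - 10 = -10 + t)
f = 6 (f = -25 + 31 = 6)
f*I(g(m(1))) = 6*(-10 + (2 + 1² + 3*1)) = 6*(-10 + (2 + 1 + 3)) = 6*(-10 + 6) = 6*(-4) = -24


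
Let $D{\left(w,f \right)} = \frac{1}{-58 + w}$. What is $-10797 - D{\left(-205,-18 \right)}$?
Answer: $- \frac{2839610}{263} \approx -10797.0$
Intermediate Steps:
$-10797 - D{\left(-205,-18 \right)} = -10797 - \frac{1}{-58 - 205} = -10797 - \frac{1}{-263} = -10797 - - \frac{1}{263} = -10797 + \frac{1}{263} = - \frac{2839610}{263}$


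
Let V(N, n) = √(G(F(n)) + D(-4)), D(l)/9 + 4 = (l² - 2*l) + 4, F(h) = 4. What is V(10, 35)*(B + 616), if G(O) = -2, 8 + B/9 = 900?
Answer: 8644*√214 ≈ 1.2645e+5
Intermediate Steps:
B = 8028 (B = -72 + 9*900 = -72 + 8100 = 8028)
D(l) = -18*l + 9*l² (D(l) = -36 + 9*((l² - 2*l) + 4) = -36 + 9*(4 + l² - 2*l) = -36 + (36 - 18*l + 9*l²) = -18*l + 9*l²)
V(N, n) = √214 (V(N, n) = √(-2 + 9*(-4)*(-2 - 4)) = √(-2 + 9*(-4)*(-6)) = √(-2 + 216) = √214)
V(10, 35)*(B + 616) = √214*(8028 + 616) = √214*8644 = 8644*√214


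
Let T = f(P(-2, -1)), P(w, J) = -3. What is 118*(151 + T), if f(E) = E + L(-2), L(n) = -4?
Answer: 16992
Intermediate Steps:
f(E) = -4 + E (f(E) = E - 4 = -4 + E)
T = -7 (T = -4 - 3 = -7)
118*(151 + T) = 118*(151 - 7) = 118*144 = 16992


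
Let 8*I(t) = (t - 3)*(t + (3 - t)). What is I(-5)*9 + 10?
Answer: -17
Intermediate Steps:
I(t) = -9/8 + 3*t/8 (I(t) = ((t - 3)*(t + (3 - t)))/8 = ((-3 + t)*3)/8 = (-9 + 3*t)/8 = -9/8 + 3*t/8)
I(-5)*9 + 10 = (-9/8 + (3/8)*(-5))*9 + 10 = (-9/8 - 15/8)*9 + 10 = -3*9 + 10 = -27 + 10 = -17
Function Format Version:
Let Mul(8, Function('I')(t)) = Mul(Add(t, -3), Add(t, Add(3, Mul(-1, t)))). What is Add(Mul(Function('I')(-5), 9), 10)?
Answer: -17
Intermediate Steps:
Function('I')(t) = Add(Rational(-9, 8), Mul(Rational(3, 8), t)) (Function('I')(t) = Mul(Rational(1, 8), Mul(Add(t, -3), Add(t, Add(3, Mul(-1, t))))) = Mul(Rational(1, 8), Mul(Add(-3, t), 3)) = Mul(Rational(1, 8), Add(-9, Mul(3, t))) = Add(Rational(-9, 8), Mul(Rational(3, 8), t)))
Add(Mul(Function('I')(-5), 9), 10) = Add(Mul(Add(Rational(-9, 8), Mul(Rational(3, 8), -5)), 9), 10) = Add(Mul(Add(Rational(-9, 8), Rational(-15, 8)), 9), 10) = Add(Mul(-3, 9), 10) = Add(-27, 10) = -17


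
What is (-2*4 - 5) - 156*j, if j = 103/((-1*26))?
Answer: 605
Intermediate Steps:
j = -103/26 (j = 103/(-26) = 103*(-1/26) = -103/26 ≈ -3.9615)
(-2*4 - 5) - 156*j = (-2*4 - 5) - 156*(-103/26) = (-8 - 5) + 618 = -13 + 618 = 605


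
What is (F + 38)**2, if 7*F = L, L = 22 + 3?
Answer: 84681/49 ≈ 1728.2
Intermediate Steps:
L = 25
F = 25/7 (F = (1/7)*25 = 25/7 ≈ 3.5714)
(F + 38)**2 = (25/7 + 38)**2 = (291/7)**2 = 84681/49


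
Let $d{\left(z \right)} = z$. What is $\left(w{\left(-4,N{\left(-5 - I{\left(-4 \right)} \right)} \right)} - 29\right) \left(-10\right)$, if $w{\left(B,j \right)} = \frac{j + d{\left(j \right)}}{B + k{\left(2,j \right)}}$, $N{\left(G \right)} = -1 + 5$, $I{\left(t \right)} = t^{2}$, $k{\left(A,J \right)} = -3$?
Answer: $\frac{2110}{7} \approx 301.43$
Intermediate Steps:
$N{\left(G \right)} = 4$
$w{\left(B,j \right)} = \frac{2 j}{-3 + B}$ ($w{\left(B,j \right)} = \frac{j + j}{B - 3} = \frac{2 j}{-3 + B}$)
$\left(w{\left(-4,N{\left(-5 - I{\left(-4 \right)} \right)} \right)} - 29\right) \left(-10\right) = \left(2 \cdot 4 \frac{1}{-3 - 4} - 29\right) \left(-10\right) = \left(2 \cdot 4 \frac{1}{-7} - 29\right) \left(-10\right) = \left(2 \cdot 4 \left(- \frac{1}{7}\right) - 29\right) \left(-10\right) = \left(- \frac{8}{7} - 29\right) \left(-10\right) = \left(- \frac{211}{7}\right) \left(-10\right) = \frac{2110}{7}$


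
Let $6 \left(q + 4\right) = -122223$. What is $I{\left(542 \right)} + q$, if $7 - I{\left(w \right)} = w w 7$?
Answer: $- \frac{4153431}{2} \approx -2.0767 \cdot 10^{6}$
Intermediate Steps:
$q = - \frac{40749}{2}$ ($q = -4 + \frac{1}{6} \left(-122223\right) = -4 - \frac{40741}{2} = - \frac{40749}{2} \approx -20375.0$)
$I{\left(w \right)} = 7 - 7 w^{2}$ ($I{\left(w \right)} = 7 - w w 7 = 7 - w^{2} \cdot 7 = 7 - 7 w^{2}$)
$I{\left(542 \right)} + q = \left(7 - 7 \cdot 542^{2}\right) - \frac{40749}{2} = \left(7 - 2056348\right) - \frac{40749}{2} = -2056341 - \frac{40749}{2} = - \frac{4153431}{2}$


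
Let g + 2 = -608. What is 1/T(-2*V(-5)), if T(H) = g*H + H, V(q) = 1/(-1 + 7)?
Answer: 1/203 ≈ 0.0049261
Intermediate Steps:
V(q) = ⅙ (V(q) = 1/6 = ⅙)
g = -610 (g = -2 - 608 = -610)
T(H) = -609*H (T(H) = -610*H + H = -609*H)
1/T(-2*V(-5)) = 1/(-(-1218)/6) = 1/(-609*(-⅓)) = 1/203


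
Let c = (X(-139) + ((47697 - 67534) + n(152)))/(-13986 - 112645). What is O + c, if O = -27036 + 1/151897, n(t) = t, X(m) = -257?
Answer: -520030889216647/19234869007 ≈ -27036.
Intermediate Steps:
O = -4106687291/151897 (O = -27036 + 1/151897 = -4106687291/151897 ≈ -27036.)
c = 19942/126631 (c = (-257 + ((47697 - 67534) + 152))/(-13986 - 112645) = (-257 + (-19837 + 152))/(-126631) = (-257 - 19685)*(-1/126631) = -19942*(-1/126631) = 19942/126631 ≈ 0.15748)
O + c = -4106687291/151897 + 19942/126631 = -520030889216647/19234869007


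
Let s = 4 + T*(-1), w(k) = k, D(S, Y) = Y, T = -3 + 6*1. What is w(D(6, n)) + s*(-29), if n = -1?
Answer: -30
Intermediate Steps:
T = 3 (T = -3 + 6 = 3)
s = 1 (s = 4 + 3*(-1) = 4 - 3 = 1)
w(D(6, n)) + s*(-29) = -1 + 1*(-29) = -1 - 29 = -30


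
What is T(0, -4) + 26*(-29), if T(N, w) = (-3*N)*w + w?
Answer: -758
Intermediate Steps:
T(N, w) = w - 3*N*w (T(N, w) = -3*N*w + w = w - 3*N*w)
T(0, -4) + 26*(-29) = -4*(1 - 3*0) + 26*(-29) = -4*(1 + 0) - 754 = -4*1 - 754 = -4 - 754 = -758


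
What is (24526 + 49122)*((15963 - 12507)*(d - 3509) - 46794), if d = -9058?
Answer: -3202093226208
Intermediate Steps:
(24526 + 49122)*((15963 - 12507)*(d - 3509) - 46794) = (24526 + 49122)*((15963 - 12507)*(-9058 - 3509) - 46794) = 73648*(3456*(-12567) - 46794) = 73648*(-43431552 - 46794) = 73648*(-43478346) = -3202093226208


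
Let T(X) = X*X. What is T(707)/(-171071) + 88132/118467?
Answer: -44138782111/20266268157 ≈ -2.1779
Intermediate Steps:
T(X) = X²
T(707)/(-171071) + 88132/118467 = 707²/(-171071) + 88132/118467 = 499849*(-1/171071) + 88132*(1/118467) = -499849/171071 + 88132/118467 = -44138782111/20266268157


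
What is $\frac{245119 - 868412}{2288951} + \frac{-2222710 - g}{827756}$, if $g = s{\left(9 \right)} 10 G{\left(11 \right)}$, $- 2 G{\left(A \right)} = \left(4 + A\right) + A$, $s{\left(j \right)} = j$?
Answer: $- \frac{1400232681262}{473673230989} \approx -2.9561$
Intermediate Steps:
$G{\left(A \right)} = -2 - A$ ($G{\left(A \right)} = - \frac{\left(4 + A\right) + A}{2} = - \frac{4 + 2 A}{2} = -2 - A$)
$g = -1170$ ($g = 9 \cdot 10 \left(-2 - 11\right) = 90 \left(-2 - 11\right) = 90 \left(-13\right) = -1170$)
$\frac{245119 - 868412}{2288951} + \frac{-2222710 - g}{827756} = \frac{245119 - 868412}{2288951} + \frac{-2222710 - -1170}{827756} = \left(245119 - 868412\right) \frac{1}{2288951} + \left(-2222710 + 1170\right) \frac{1}{827756} = \left(-623293\right) \frac{1}{2288951} - \frac{555385}{206939} = - \frac{623293}{2288951} - \frac{555385}{206939} = - \frac{1400232681262}{473673230989}$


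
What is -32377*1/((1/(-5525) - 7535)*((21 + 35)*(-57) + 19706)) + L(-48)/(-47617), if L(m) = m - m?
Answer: 178882925/687492286264 ≈ 0.00026020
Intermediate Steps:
L(m) = 0
-32377*1/((1/(-5525) - 7535)*((21 + 35)*(-57) + 19706)) + L(-48)/(-47617) = -32377*1/((1/(-5525) - 7535)*((21 + 35)*(-57) + 19706)) + 0/(-47617) = -32377*1/((-1/5525 - 7535)*(56*(-57) + 19706)) + 0*(-1/47617) = -32377*(-5525/(41630876*(-3192 + 19706))) + 0 = -32377/(16514*(-41630876/5525)) + 0 = -32377/(-687492286264/5525) + 0 = -32377*(-5525/687492286264) + 0 = 178882925/687492286264 + 0 = 178882925/687492286264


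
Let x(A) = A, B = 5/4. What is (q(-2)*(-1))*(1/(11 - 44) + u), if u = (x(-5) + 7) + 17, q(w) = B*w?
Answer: 1565/33 ≈ 47.424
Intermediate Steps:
B = 5/4 (B = 5*(¼) = 5/4 ≈ 1.2500)
q(w) = 5*w/4
u = 19 (u = (-5 + 7) + 17 = 2 + 17 = 19)
(q(-2)*(-1))*(1/(11 - 44) + u) = (((5/4)*(-2))*(-1))*(1/(11 - 44) + 19) = (-5/2*(-1))*(1/(-33) + 19) = 5*(-1/33 + 19)/2 = (5/2)*(626/33) = 1565/33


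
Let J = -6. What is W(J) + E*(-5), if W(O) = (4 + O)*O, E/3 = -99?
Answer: 1497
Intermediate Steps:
E = -297 (E = 3*(-99) = -297)
W(O) = O*(4 + O)
W(J) + E*(-5) = -6*(4 - 6) - 297*(-5) = -6*(-2) + 1485 = 12 + 1485 = 1497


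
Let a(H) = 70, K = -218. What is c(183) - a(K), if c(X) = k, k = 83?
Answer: 13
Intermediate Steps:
c(X) = 83
c(183) - a(K) = 83 - 1*70 = 83 - 70 = 13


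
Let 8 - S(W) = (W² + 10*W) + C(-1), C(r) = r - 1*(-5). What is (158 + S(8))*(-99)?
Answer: -1782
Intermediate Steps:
C(r) = 5 + r (C(r) = r + 5 = 5 + r)
S(W) = 4 - W² - 10*W (S(W) = 8 - ((W² + 10*W) + (5 - 1)) = 8 - ((W² + 10*W) + 4) = 8 - (4 + W² + 10*W) = 8 + (-4 - W² - 10*W) = 4 - W² - 10*W)
(158 + S(8))*(-99) = (158 + (4 - 1*8² - 10*8))*(-99) = (158 + (4 - 1*64 - 80))*(-99) = (158 + (4 - 64 - 80))*(-99) = (158 - 140)*(-99) = 18*(-99) = -1782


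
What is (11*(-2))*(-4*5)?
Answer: 440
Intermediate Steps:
(11*(-2))*(-4*5) = -22*(-20) = 440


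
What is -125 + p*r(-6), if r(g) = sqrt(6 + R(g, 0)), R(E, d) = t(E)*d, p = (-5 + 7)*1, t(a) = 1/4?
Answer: -125 + 2*sqrt(6) ≈ -120.10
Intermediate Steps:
t(a) = 1/4
p = 2 (p = 2*1 = 2)
R(E, d) = d/4
r(g) = sqrt(6) (r(g) = sqrt(6 + (1/4)*0) = sqrt(6 + 0) = sqrt(6))
-125 + p*r(-6) = -125 + 2*sqrt(6)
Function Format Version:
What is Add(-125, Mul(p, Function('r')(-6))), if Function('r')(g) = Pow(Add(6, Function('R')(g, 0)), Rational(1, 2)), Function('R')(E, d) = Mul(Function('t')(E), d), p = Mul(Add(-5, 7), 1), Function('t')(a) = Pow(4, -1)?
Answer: Add(-125, Mul(2, Pow(6, Rational(1, 2)))) ≈ -120.10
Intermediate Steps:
Function('t')(a) = Rational(1, 4)
p = 2 (p = Mul(2, 1) = 2)
Function('R')(E, d) = Mul(Rational(1, 4), d)
Function('r')(g) = Pow(6, Rational(1, 2)) (Function('r')(g) = Pow(Add(6, Mul(Rational(1, 4), 0)), Rational(1, 2)) = Pow(Add(6, 0), Rational(1, 2)) = Pow(6, Rational(1, 2)))
Add(-125, Mul(p, Function('r')(-6))) = Add(-125, Mul(2, Pow(6, Rational(1, 2))))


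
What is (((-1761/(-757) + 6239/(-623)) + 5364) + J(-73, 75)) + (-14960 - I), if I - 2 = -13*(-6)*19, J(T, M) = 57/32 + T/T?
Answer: -167288449021/15091552 ≈ -11085.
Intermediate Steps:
J(T, M) = 89/32 (J(T, M) = 57*(1/32) + 1 = 57/32 + 1 = 89/32)
I = 1484 (I = 2 - 13*(-6)*19 = 2 + 78*19 = 2 + 1482 = 1484)
(((-1761/(-757) + 6239/(-623)) + 5364) + J(-73, 75)) + (-14960 - I) = (((-1761/(-757) + 6239/(-623)) + 5364) + 89/32) + (-14960 - 1*1484) = (((-1761*(-1/757) + 6239*(-1/623)) + 5364) + 89/32) + (-14960 - 1484) = (((1761/757 - 6239/623) + 5364) + 89/32) - 16444 = ((-3625820/471611 + 5364) + 89/32) - 16444 = (2526095584/471611 + 89/32) - 16444 = 80877032067/15091552 - 16444 = -167288449021/15091552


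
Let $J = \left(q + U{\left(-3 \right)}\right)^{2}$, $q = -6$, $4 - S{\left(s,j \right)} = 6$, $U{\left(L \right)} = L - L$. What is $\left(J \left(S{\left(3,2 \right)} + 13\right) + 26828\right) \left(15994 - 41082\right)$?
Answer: $-682995712$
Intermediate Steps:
$U{\left(L \right)} = 0$
$S{\left(s,j \right)} = -2$ ($S{\left(s,j \right)} = 4 - 6 = -2$)
$J = 36$ ($J = \left(-6 + 0\right)^{2} = \left(-6\right)^{2} = 36$)
$\left(J \left(S{\left(3,2 \right)} + 13\right) + 26828\right) \left(15994 - 41082\right) = \left(36 \left(-2 + 13\right) + 26828\right) \left(15994 - 41082\right) = \left(36 \cdot 11 + 26828\right) \left(-25088\right) = \left(396 + 26828\right) \left(-25088\right) = 27224 \left(-25088\right) = -682995712$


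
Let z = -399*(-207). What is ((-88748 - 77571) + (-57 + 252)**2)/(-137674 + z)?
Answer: 128294/55081 ≈ 2.3292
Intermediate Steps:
z = 82593
((-88748 - 77571) + (-57 + 252)**2)/(-137674 + z) = ((-88748 - 77571) + (-57 + 252)**2)/(-137674 + 82593) = (-166319 + 195**2)/(-55081) = (-166319 + 38025)*(-1/55081) = -128294*(-1/55081) = 128294/55081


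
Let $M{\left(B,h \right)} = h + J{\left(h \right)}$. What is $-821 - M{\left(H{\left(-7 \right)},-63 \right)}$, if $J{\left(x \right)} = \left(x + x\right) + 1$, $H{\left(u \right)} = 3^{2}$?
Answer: $-633$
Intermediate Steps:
$H{\left(u \right)} = 9$
$J{\left(x \right)} = 1 + 2 x$ ($J{\left(x \right)} = 2 x + 1 = 1 + 2 x$)
$M{\left(B,h \right)} = 1 + 3 h$ ($M{\left(B,h \right)} = h + \left(1 + 2 h\right) = 1 + 3 h$)
$-821 - M{\left(H{\left(-7 \right)},-63 \right)} = -821 - \left(1 + 3 \left(-63\right)\right) = -821 - \left(1 - 189\right) = -821 - -188 = -821 + 188 = -633$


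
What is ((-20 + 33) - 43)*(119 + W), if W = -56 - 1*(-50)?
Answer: -3390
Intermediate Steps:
W = -6 (W = -56 + 50 = -6)
((-20 + 33) - 43)*(119 + W) = ((-20 + 33) - 43)*(119 - 6) = (13 - 43)*113 = -30*113 = -3390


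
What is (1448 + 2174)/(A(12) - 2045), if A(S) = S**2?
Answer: -3622/1901 ≈ -1.9053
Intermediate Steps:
(1448 + 2174)/(A(12) - 2045) = (1448 + 2174)/(12**2 - 2045) = 3622/(144 - 2045) = 3622/(-1901) = 3622*(-1/1901) = -3622/1901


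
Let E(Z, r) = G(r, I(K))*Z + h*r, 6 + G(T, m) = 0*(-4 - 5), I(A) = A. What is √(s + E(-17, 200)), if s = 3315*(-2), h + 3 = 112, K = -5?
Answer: 2*√3818 ≈ 123.58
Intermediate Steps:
h = 109 (h = -3 + 112 = 109)
G(T, m) = -6 (G(T, m) = -6 + 0*(-4 - 5) = -6 + 0*(-9) = -6 + 0 = -6)
s = -6630
E(Z, r) = -6*Z + 109*r
√(s + E(-17, 200)) = √(-6630 + (-6*(-17) + 109*200)) = √(-6630 + (102 + 21800)) = √(-6630 + 21902) = √15272 = 2*√3818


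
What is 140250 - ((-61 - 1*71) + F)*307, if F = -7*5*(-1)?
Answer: 170029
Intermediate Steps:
F = 35 (F = -35*(-1) = 35)
140250 - ((-61 - 1*71) + F)*307 = 140250 - ((-61 - 1*71) + 35)*307 = 140250 - ((-61 - 71) + 35)*307 = 140250 - (-132 + 35)*307 = 140250 - (-97)*307 = 140250 - 1*(-29779) = 140250 + 29779 = 170029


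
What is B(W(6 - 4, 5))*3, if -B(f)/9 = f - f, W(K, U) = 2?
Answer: 0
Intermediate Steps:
B(f) = 0 (B(f) = -9*(f - f) = -9*0 = 0)
B(W(6 - 4, 5))*3 = 0*3 = 0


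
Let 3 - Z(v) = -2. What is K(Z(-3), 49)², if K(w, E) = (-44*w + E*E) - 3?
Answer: 4743684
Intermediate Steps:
Z(v) = 5 (Z(v) = 3 - 1*(-2) = 3 + 2 = 5)
K(w, E) = -3 + E² - 44*w (K(w, E) = (-44*w + E²) - 3 = (E² - 44*w) - 3 = -3 + E² - 44*w)
K(Z(-3), 49)² = (-3 + 49² - 44*5)² = (-3 + 2401 - 220)² = 2178² = 4743684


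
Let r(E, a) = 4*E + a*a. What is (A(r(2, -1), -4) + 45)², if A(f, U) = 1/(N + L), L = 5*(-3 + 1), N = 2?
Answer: 128881/64 ≈ 2013.8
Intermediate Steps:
L = -10 (L = 5*(-2) = -10)
r(E, a) = a² + 4*E (r(E, a) = 4*E + a² = a² + 4*E)
A(f, U) = -⅛ (A(f, U) = 1/(2 - 10) = 1/(-8) = -⅛)
(A(r(2, -1), -4) + 45)² = (-⅛ + 45)² = (359/8)² = 128881/64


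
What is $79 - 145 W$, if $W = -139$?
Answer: $20234$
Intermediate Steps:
$79 - 145 W = 79 - -20155 = 79 + 20155 = 20234$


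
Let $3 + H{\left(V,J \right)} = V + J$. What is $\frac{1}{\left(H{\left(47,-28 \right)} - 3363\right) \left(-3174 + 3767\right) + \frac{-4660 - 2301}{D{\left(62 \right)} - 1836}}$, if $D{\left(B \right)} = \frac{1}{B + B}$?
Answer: $- \frac{227663}{451858057009} \approx -5.0384 \cdot 10^{-7}$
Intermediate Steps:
$H{\left(V,J \right)} = -3 + J + V$ ($H{\left(V,J \right)} = -3 + \left(V + J\right) = -3 + \left(J + V\right) = -3 + J + V$)
$D{\left(B \right)} = \frac{1}{2 B}$
$\frac{1}{\left(H{\left(47,-28 \right)} - 3363\right) \left(-3174 + 3767\right) + \frac{-4660 - 2301}{D{\left(62 \right)} - 1836}} = \frac{1}{\left(\left(-3 - 28 + 47\right) - 3363\right) \left(-3174 + 3767\right) + \frac{-4660 - 2301}{\frac{1}{2 \cdot 62} - 1836}} = \frac{1}{\left(16 - 3363\right) 593 - \frac{6961}{\frac{1}{2} \cdot \frac{1}{62} - 1836}} = \frac{1}{\left(-3347\right) 593 - \frac{6961}{\frac{1}{124} - 1836}} = \frac{1}{-1984771 - \frac{6961}{- \frac{227663}{124}}} = \frac{1}{-1984771 - - \frac{863164}{227663}} = \frac{1}{-1984771 + \frac{863164}{227663}} = \frac{1}{- \frac{451858057009}{227663}} = - \frac{227663}{451858057009}$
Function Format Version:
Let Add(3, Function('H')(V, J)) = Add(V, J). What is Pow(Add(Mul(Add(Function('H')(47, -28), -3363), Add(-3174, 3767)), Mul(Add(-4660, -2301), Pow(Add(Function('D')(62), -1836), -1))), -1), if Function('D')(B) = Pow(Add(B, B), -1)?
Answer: Rational(-227663, 451858057009) ≈ -5.0384e-7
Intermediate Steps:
Function('H')(V, J) = Add(-3, J, V) (Function('H')(V, J) = Add(-3, Add(V, J)) = Add(-3, Add(J, V)) = Add(-3, J, V))
Function('D')(B) = Mul(Rational(1, 2), Pow(B, -1)) (Function('D')(B) = Pow(Mul(2, B), -1) = Mul(Rational(1, 2), Pow(B, -1)))
Pow(Add(Mul(Add(Function('H')(47, -28), -3363), Add(-3174, 3767)), Mul(Add(-4660, -2301), Pow(Add(Function('D')(62), -1836), -1))), -1) = Pow(Add(Mul(Add(Add(-3, -28, 47), -3363), Add(-3174, 3767)), Mul(Add(-4660, -2301), Pow(Add(Mul(Rational(1, 2), Pow(62, -1)), -1836), -1))), -1) = Pow(Add(Mul(Add(16, -3363), 593), Mul(-6961, Pow(Add(Mul(Rational(1, 2), Rational(1, 62)), -1836), -1))), -1) = Pow(Add(Mul(-3347, 593), Mul(-6961, Pow(Add(Rational(1, 124), -1836), -1))), -1) = Pow(Add(-1984771, Mul(-6961, Pow(Rational(-227663, 124), -1))), -1) = Pow(Add(-1984771, Mul(-6961, Rational(-124, 227663))), -1) = Pow(Add(-1984771, Rational(863164, 227663)), -1) = Pow(Rational(-451858057009, 227663), -1) = Rational(-227663, 451858057009)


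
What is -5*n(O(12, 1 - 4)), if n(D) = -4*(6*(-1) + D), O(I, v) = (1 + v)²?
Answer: -40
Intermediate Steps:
n(D) = 24 - 4*D (n(D) = -4*(-6 + D) = 24 - 4*D)
-5*n(O(12, 1 - 4)) = -5*(24 - 4*(1 + (1 - 4))²) = -5*(24 - 4*(1 - 3)²) = -5*(24 - 4*(-2)²) = -5*(24 - 4*4) = -5*(24 - 16) = -5*8 = -40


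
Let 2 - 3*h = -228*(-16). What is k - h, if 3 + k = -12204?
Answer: -32975/3 ≈ -10992.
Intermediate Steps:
h = -3646/3 (h = 2/3 - (-76)*(-16) = 2/3 - 1/3*3648 = 2/3 - 1216 = -3646/3 ≈ -1215.3)
k = -12207 (k = -3 - 12204 = -12207)
k - h = -12207 - 1*(-3646/3) = -12207 + 3646/3 = -32975/3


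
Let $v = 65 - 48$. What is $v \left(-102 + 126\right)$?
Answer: $408$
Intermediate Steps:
$v = 17$ ($v = 65 - 48 = 17$)
$v \left(-102 + 126\right) = 17 \left(-102 + 126\right) = 17 \cdot 24 = 408$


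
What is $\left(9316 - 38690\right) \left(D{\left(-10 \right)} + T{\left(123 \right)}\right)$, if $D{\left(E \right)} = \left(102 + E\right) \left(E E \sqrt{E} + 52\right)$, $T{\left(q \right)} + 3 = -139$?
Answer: $-136354108 - 270240800 i \sqrt{10} \approx -1.3635 \cdot 10^{8} - 8.5458 \cdot 10^{8} i$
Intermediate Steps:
$T{\left(q \right)} = -142$ ($T{\left(q \right)} = -3 - 139 = -142$)
$D{\left(E \right)} = \left(52 + E^{\frac{5}{2}}\right) \left(102 + E\right)$ ($D{\left(E \right)} = \left(102 + E\right) \left(E^{2} \sqrt{E} + 52\right) = \left(102 + E\right) \left(E^{\frac{5}{2}} + 52\right) = \left(102 + E\right) \left(52 + E^{\frac{5}{2}}\right) = \left(52 + E^{\frac{5}{2}}\right) \left(102 + E\right)$)
$\left(9316 - 38690\right) \left(D{\left(-10 \right)} + T{\left(123 \right)}\right) = \left(9316 - 38690\right) \left(\left(5304 + \left(-10\right)^{\frac{7}{2}} + 52 \left(-10\right) + 102 \left(-10\right)^{\frac{5}{2}}\right) - 142\right) = - 29374 \left(\left(5304 - 1000 i \sqrt{10} - 520 + 102 \cdot 100 i \sqrt{10}\right) - 142\right) = - 29374 \left(\left(5304 - 1000 i \sqrt{10} - 520 + 10200 i \sqrt{10}\right) - 142\right) = - 29374 \left(\left(4784 + 9200 i \sqrt{10}\right) - 142\right) = - 29374 \left(4642 + 9200 i \sqrt{10}\right) = -136354108 - 270240800 i \sqrt{10}$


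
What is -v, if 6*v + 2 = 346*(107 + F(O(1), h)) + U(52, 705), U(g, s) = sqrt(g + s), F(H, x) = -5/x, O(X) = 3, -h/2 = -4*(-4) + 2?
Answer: -667225/108 - sqrt(757)/6 ≈ -6182.6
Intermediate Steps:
h = -36 (h = -2*(-4*(-4) + 2) = -2*(16 + 2) = -2*18 = -36)
v = 667225/108 + sqrt(757)/6 (v = -1/3 + (346*(107 - 5/(-36)) + sqrt(52 + 705))/6 = -1/3 + (346*(107 - 5*(-1/36)) + sqrt(757))/6 = -1/3 + (346*(107 + 5/36) + sqrt(757))/6 = -1/3 + (346*(3857/36) + sqrt(757))/6 = -1/3 + (667261/18 + sqrt(757))/6 = -1/3 + (667261/108 + sqrt(757)/6) = 667225/108 + sqrt(757)/6 ≈ 6182.6)
-v = -(667225/108 + sqrt(757)/6) = -667225/108 - sqrt(757)/6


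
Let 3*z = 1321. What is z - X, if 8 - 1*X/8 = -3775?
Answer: -89471/3 ≈ -29824.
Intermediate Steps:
z = 1321/3 (z = (1/3)*1321 = 1321/3 ≈ 440.33)
X = 30264 (X = 64 - 8*(-3775) = 64 + 30200 = 30264)
z - X = 1321/3 - 1*30264 = 1321/3 - 30264 = -89471/3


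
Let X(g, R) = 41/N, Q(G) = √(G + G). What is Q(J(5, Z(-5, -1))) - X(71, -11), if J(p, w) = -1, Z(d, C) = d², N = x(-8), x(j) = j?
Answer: 41/8 + I*√2 ≈ 5.125 + 1.4142*I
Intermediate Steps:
N = -8
Q(G) = √2*√G (Q(G) = √(2*G) = √2*√G)
X(g, R) = -41/8 (X(g, R) = 41/(-8) = 41*(-⅛) = -41/8)
Q(J(5, Z(-5, -1))) - X(71, -11) = √2*√(-1) - 1*(-41/8) = √2*I + 41/8 = I*√2 + 41/8 = 41/8 + I*√2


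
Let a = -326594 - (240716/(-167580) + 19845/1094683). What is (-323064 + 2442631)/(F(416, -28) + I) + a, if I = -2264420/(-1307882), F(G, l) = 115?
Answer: -30851210793584967207343/100025021178194175 ≈ -3.0844e+5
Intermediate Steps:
I = 1132210/653941 (I = -2264420*(-1/1307882) = 1132210/653941 ≈ 1.7314)
a = -2139729352499044/6551677755 (a = -326594 - (240716*(-1/167580) + 19845*(1/1094683)) = -326594 - (-8597/5985 + 19845/1094683) = -326594 - 1*(-9292217426/6551677755) = -326594 + 9292217426/6551677755 = -2139729352499044/6551677755 ≈ -3.2659e+5)
(-323064 + 2442631)/(F(416, -28) + I) + a = (-323064 + 2442631)/(115 + 1132210/653941) - 2139729352499044/6551677755 = 2119567/(76335425/653941) - 2139729352499044/6551677755 = 2119567*(653941/76335425) - 2139729352499044/6551677755 = 1386071763547/76335425 - 2139729352499044/6551677755 = -30851210793584967207343/100025021178194175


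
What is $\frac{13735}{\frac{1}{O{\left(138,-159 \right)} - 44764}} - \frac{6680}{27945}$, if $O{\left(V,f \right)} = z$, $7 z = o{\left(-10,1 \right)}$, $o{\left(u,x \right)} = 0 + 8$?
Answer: $- \frac{24053518475452}{39123} \approx -6.1482 \cdot 10^{8}$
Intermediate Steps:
$o{\left(u,x \right)} = 8$
$z = \frac{8}{7}$ ($z = \frac{1}{7} \cdot 8 = \frac{8}{7} \approx 1.1429$)
$O{\left(V,f \right)} = \frac{8}{7}$
$\frac{13735}{\frac{1}{O{\left(138,-159 \right)} - 44764}} - \frac{6680}{27945} = \frac{13735}{\frac{1}{\frac{8}{7} - 44764}} - \frac{6680}{27945} = \frac{13735}{\frac{1}{- \frac{313340}{7}}} - \frac{1336}{5589} = \frac{13735}{- \frac{7}{313340}} - \frac{1336}{5589} = 13735 \left(- \frac{313340}{7}\right) - \frac{1336}{5589} = - \frac{4303724900}{7} - \frac{1336}{5589} = - \frac{24053518475452}{39123}$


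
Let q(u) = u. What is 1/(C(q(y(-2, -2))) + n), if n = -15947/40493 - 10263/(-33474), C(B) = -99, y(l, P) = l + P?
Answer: -451820894/44769678579 ≈ -0.010092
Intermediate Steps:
y(l, P) = P + l
n = -39410073/451820894 (n = -15947*1/40493 - 10263*(-1/33474) = -15947/40493 + 3421/11158 = -39410073/451820894 ≈ -0.087225)
1/(C(q(y(-2, -2))) + n) = 1/(-99 - 39410073/451820894) = 1/(-44769678579/451820894) = -451820894/44769678579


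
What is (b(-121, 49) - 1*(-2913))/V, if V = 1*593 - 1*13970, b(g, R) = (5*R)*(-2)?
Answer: -2423/13377 ≈ -0.18113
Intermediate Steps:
b(g, R) = -10*R
V = -13377 (V = 593 - 13970 = -13377)
(b(-121, 49) - 1*(-2913))/V = (-10*49 - 1*(-2913))/(-13377) = (-490 + 2913)*(-1/13377) = 2423*(-1/13377) = -2423/13377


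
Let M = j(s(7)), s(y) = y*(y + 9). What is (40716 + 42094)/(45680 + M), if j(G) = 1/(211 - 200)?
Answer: 130130/71783 ≈ 1.8128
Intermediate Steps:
s(y) = y*(9 + y)
j(G) = 1/11
M = 1/11 ≈ 0.090909
(40716 + 42094)/(45680 + M) = (40716 + 42094)/(45680 + 1/11) = 82810/(502481/11) = 82810*(11/502481) = 130130/71783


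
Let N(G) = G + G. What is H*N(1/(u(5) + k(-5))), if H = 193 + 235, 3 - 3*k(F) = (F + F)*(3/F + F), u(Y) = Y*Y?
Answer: 1284/11 ≈ 116.73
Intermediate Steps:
u(Y) = Y**2
k(F) = 1 - 2*F*(F + 3/F)/3 (k(F) = 1 - (F + F)*(3/F + F)/3 = 1 - 2*F*(F + 3/F)/3)
H = 428
N(G) = 2*G
H*N(1/(u(5) + k(-5))) = 428*(2/(5**2 + (-1 - 2/3*(-5)**2))) = 428*(2/(25 + (-1 - 2/3*25))) = 428*(2/(25 + (-1 - 50/3))) = 428*(2/(25 - 53/3)) = 428*(2/(22/3)) = 428*(2*(3/22)) = 428*(3/11) = 1284/11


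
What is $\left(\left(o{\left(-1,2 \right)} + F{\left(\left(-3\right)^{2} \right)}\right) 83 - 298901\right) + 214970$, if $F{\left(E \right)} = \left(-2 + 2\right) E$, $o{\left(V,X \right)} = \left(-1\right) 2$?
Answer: $-84097$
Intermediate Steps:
$o{\left(V,X \right)} = -2$
$F{\left(E \right)} = 0$ ($F{\left(E \right)} = 0 E = 0$)
$\left(\left(o{\left(-1,2 \right)} + F{\left(\left(-3\right)^{2} \right)}\right) 83 - 298901\right) + 214970 = \left(\left(-2 + 0\right) 83 - 298901\right) + 214970 = \left(\left(-2\right) 83 - 298901\right) + 214970 = \left(-166 - 298901\right) + 214970 = -299067 + 214970 = -84097$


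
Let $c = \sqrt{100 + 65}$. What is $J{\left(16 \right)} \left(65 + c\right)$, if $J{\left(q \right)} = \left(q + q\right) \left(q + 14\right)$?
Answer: $62400 + 960 \sqrt{165} \approx 74731.0$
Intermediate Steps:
$J{\left(q \right)} = 2 q \left(14 + q\right)$
$c = \sqrt{165} \approx 12.845$
$J{\left(16 \right)} \left(65 + c\right) = 2 \cdot 16 \left(14 + 16\right) \left(65 + \sqrt{165}\right) = 2 \cdot 16 \cdot 30 \left(65 + \sqrt{165}\right) = 960 \left(65 + \sqrt{165}\right) = 62400 + 960 \sqrt{165}$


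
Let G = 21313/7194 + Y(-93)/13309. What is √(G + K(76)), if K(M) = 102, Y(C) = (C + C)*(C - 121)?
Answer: √989618726374409010/95744946 ≈ 10.390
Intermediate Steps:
Y(C) = 2*C*(-121 + C) (Y(C) = (2*C)*(-121 + C) = 2*C*(-121 + C))
G = 570004693/95744946 (G = 21313/7194 + (2*(-93)*(-121 - 93))/13309 = 21313*(1/7194) + (2*(-93)*(-214))*(1/13309) = 21313/7194 + 39804*(1/13309) = 21313/7194 + 39804/13309 = 570004693/95744946 ≈ 5.9534)
√(G + K(76)) = √(570004693/95744946 + 102) = √(10335989185/95744946) = √989618726374409010/95744946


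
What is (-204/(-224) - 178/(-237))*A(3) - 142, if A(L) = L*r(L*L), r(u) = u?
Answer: -429713/4424 ≈ -97.132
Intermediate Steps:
A(L) = L³ (A(L) = L*(L*L) = L*L² = L³)
(-204/(-224) - 178/(-237))*A(3) - 142 = (-204/(-224) - 178/(-237))*3³ - 142 = (-204*(-1/224) - 178*(-1/237))*27 - 142 = (51/56 + 178/237)*27 - 142 = (22055/13272)*27 - 142 = 198495/4424 - 142 = -429713/4424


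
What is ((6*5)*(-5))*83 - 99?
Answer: -12549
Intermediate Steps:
((6*5)*(-5))*83 - 99 = (30*(-5))*83 - 99 = -150*83 - 99 = -12450 - 99 = -12549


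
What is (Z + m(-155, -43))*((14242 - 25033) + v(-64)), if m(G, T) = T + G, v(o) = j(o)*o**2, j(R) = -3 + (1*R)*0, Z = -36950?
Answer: 857338692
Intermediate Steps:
j(R) = -3 (j(R) = -3 + R*0 = -3 + 0 = -3)
v(o) = -3*o**2
m(G, T) = G + T
(Z + m(-155, -43))*((14242 - 25033) + v(-64)) = (-36950 + (-155 - 43))*((14242 - 25033) - 3*(-64)**2) = (-36950 - 198)*(-10791 - 3*4096) = -37148*(-10791 - 12288) = -37148*(-23079) = 857338692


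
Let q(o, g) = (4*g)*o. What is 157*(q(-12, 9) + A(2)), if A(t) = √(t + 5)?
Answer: -67824 + 157*√7 ≈ -67409.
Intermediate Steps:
A(t) = √(5 + t)
q(o, g) = 4*g*o
157*(q(-12, 9) + A(2)) = 157*(4*9*(-12) + √(5 + 2)) = 157*(-432 + √7) = -67824 + 157*√7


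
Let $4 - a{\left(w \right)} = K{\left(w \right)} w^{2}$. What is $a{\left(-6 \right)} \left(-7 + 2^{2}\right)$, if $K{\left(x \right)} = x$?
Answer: $-660$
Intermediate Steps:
$a{\left(w \right)} = 4 - w^{3}$ ($a{\left(w \right)} = 4 - w w^{2} = 4 - w^{3}$)
$a{\left(-6 \right)} \left(-7 + 2^{2}\right) = \left(4 - \left(-6\right)^{3}\right) \left(-7 + 2^{2}\right) = \left(4 - -216\right) \left(-7 + 4\right) = \left(4 + 216\right) \left(-3\right) = 220 \left(-3\right) = -660$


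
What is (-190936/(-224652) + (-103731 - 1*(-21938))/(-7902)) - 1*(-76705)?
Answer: 11348883976219/147933342 ≈ 76716.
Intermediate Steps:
(-190936/(-224652) + (-103731 - 1*(-21938))/(-7902)) - 1*(-76705) = (-190936*(-1/224652) + (-103731 + 21938)*(-1/7902)) + 76705 = (47734/56163 - 81793*(-1/7902)) + 76705 = (47734/56163 + 81793/7902) + 76705 = 1656978109/147933342 + 76705 = 11348883976219/147933342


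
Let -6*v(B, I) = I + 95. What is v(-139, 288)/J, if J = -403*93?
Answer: 383/224874 ≈ 0.0017032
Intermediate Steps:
v(B, I) = -95/6 - I/6 (v(B, I) = -(I + 95)/6 = -(95 + I)/6 = -95/6 - I/6)
J = -37479
v(-139, 288)/J = (-95/6 - ⅙*288)/(-37479) = (-95/6 - 48)*(-1/37479) = -383/6*(-1/37479) = 383/224874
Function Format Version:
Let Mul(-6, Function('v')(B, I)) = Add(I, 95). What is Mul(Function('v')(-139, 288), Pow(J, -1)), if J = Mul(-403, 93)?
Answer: Rational(383, 224874) ≈ 0.0017032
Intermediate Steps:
Function('v')(B, I) = Add(Rational(-95, 6), Mul(Rational(-1, 6), I)) (Function('v')(B, I) = Mul(Rational(-1, 6), Add(I, 95)) = Mul(Rational(-1, 6), Add(95, I)) = Add(Rational(-95, 6), Mul(Rational(-1, 6), I)))
J = -37479
Mul(Function('v')(-139, 288), Pow(J, -1)) = Mul(Add(Rational(-95, 6), Mul(Rational(-1, 6), 288)), Pow(-37479, -1)) = Mul(Add(Rational(-95, 6), -48), Rational(-1, 37479)) = Mul(Rational(-383, 6), Rational(-1, 37479)) = Rational(383, 224874)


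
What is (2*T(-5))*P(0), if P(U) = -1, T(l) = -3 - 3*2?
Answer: 18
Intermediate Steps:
T(l) = -9 (T(l) = -3 - 6 = -9)
(2*T(-5))*P(0) = (2*(-9))*(-1) = -18*(-1) = 18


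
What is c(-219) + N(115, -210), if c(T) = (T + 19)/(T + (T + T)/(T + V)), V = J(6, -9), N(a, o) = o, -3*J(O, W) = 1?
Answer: -7463470/35697 ≈ -209.08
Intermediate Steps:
J(O, W) = -⅓ (J(O, W) = -⅓*1 = -⅓)
V = -⅓ ≈ -0.33333
c(T) = (19 + T)/(T + 2*T/(-⅓ + T)) (c(T) = (T + 19)/(T + (T + T)/(T - ⅓)) = (19 + T)/(T + (2*T)/(-⅓ + T)) = (19 + T)/(T + 2*T/(-⅓ + T)))
c(-219) + N(115, -210) = (-19 + 3*(-219)² + 56*(-219))/((-219)*(5 + 3*(-219))) - 210 = -(-19 + 3*47961 - 12264)/(219*(5 - 657)) - 210 = -1/219*(-19 + 143883 - 12264)/(-652) - 210 = -1/219*(-1/652)*131600 - 210 = 32900/35697 - 210 = -7463470/35697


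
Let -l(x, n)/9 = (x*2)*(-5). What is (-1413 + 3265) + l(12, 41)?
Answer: 2932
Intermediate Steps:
l(x, n) = 90*x (l(x, n) = -9*x*2*(-5) = -9*2*x*(-5) = -(-90)*x = 90*x)
(-1413 + 3265) + l(12, 41) = (-1413 + 3265) + 90*12 = 1852 + 1080 = 2932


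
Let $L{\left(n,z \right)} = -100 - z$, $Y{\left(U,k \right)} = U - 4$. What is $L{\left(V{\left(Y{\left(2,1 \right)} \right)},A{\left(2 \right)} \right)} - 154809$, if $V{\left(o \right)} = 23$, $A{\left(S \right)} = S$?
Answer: $-154911$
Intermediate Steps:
$Y{\left(U,k \right)} = -4 + U$ ($Y{\left(U,k \right)} = U - 4 = -4 + U$)
$L{\left(V{\left(Y{\left(2,1 \right)} \right)},A{\left(2 \right)} \right)} - 154809 = \left(-100 - 2\right) - 154809 = -102 - 154809 = -154911$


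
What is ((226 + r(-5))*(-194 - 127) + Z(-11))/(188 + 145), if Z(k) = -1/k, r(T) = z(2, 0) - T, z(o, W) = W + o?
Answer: -822722/3663 ≈ -224.60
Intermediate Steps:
r(T) = 2 - T (r(T) = (0 + 2) - T = 2 - T)
((226 + r(-5))*(-194 - 127) + Z(-11))/(188 + 145) = ((226 + (2 - 1*(-5)))*(-194 - 127) - 1/(-11))/(188 + 145) = ((226 + (2 + 5))*(-321) - 1*(-1/11))/333 = ((226 + 7)*(-321) + 1/11)*(1/333) = (233*(-321) + 1/11)*(1/333) = (-74793 + 1/11)*(1/333) = -822722/11*1/333 = -822722/3663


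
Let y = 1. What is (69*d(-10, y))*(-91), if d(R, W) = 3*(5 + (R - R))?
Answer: -94185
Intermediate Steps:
d(R, W) = 15 (d(R, W) = 3*(5 + 0) = 3*5 = 15)
(69*d(-10, y))*(-91) = (69*15)*(-91) = 1035*(-91) = -94185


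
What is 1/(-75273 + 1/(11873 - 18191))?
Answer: -6318/475574815 ≈ -1.3285e-5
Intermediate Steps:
1/(-75273 + 1/(11873 - 18191)) = 1/(-75273 + 1/(-6318)) = 1/(-75273 - 1/6318) = 1/(-475574815/6318) = -6318/475574815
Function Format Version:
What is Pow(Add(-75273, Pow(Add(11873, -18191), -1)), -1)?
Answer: Rational(-6318, 475574815) ≈ -1.3285e-5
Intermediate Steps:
Pow(Add(-75273, Pow(Add(11873, -18191), -1)), -1) = Pow(Add(-75273, Pow(-6318, -1)), -1) = Pow(Add(-75273, Rational(-1, 6318)), -1) = Pow(Rational(-475574815, 6318), -1) = Rational(-6318, 475574815)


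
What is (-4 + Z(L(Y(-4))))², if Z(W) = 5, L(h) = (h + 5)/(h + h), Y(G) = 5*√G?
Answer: 1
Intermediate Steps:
L(h) = (5 + h)/(2*h) (L(h) = (5 + h)/((2*h)) = (5 + h)*(1/(2*h)) = (5 + h)/(2*h))
(-4 + Z(L(Y(-4))))² = (-4 + 5)² = 1² = 1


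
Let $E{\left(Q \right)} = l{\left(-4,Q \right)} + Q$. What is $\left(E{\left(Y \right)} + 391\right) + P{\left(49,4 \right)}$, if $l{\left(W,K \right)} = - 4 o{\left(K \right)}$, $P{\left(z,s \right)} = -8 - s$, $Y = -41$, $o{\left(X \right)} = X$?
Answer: $502$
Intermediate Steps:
$l{\left(W,K \right)} = - 4 K$
$E{\left(Q \right)} = - 3 Q$ ($E{\left(Q \right)} = - 4 Q + Q = - 3 Q$)
$\left(E{\left(Y \right)} + 391\right) + P{\left(49,4 \right)} = \left(\left(-3\right) \left(-41\right) + 391\right) - 12 = \left(123 + 391\right) - 12 = 514 - 12 = 502$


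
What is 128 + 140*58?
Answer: 8248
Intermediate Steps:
128 + 140*58 = 128 + 8120 = 8248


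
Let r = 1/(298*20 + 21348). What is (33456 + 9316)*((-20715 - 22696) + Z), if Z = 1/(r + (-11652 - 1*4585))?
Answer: -823294156356941316/443399995 ≈ -1.8568e+9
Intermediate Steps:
r = 1/27308 (r = 1/(5960 + 21348) = 1/27308 ≈ 3.6619e-5)
Z = -27308/443399995 (Z = 1/(1/27308 + (-11652 - 1*4585)) = 1/(1/27308 + (-11652 - 4585)) = 1/(1/27308 - 16237) = 1/(-443399995/27308) = -27308/443399995 ≈ -6.1588e-5)
(33456 + 9316)*((-20715 - 22696) + Z) = (33456 + 9316)*((-20715 - 22696) - 27308/443399995) = 42772*(-43411 - 27308/443399995) = 42772*(-19248437210253/443399995) = -823294156356941316/443399995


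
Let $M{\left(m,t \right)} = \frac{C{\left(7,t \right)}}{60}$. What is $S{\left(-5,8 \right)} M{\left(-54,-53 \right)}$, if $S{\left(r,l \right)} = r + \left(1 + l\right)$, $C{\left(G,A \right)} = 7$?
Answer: $\frac{7}{15} \approx 0.46667$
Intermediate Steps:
$S{\left(r,l \right)} = 1 + l + r$
$M{\left(m,t \right)} = \frac{7}{60}$
$S{\left(-5,8 \right)} M{\left(-54,-53 \right)} = \left(1 + 8 - 5\right) \frac{7}{60} = 4 \cdot \frac{7}{60} = \frac{7}{15}$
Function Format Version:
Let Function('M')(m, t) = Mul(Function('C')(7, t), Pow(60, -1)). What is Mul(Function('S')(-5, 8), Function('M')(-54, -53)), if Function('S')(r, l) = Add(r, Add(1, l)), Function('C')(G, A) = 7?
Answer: Rational(7, 15) ≈ 0.46667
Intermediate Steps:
Function('S')(r, l) = Add(1, l, r)
Function('M')(m, t) = Rational(7, 60) (Function('M')(m, t) = Mul(7, Pow(60, -1)) = Mul(7, Rational(1, 60)) = Rational(7, 60))
Mul(Function('S')(-5, 8), Function('M')(-54, -53)) = Mul(Add(1, 8, -5), Rational(7, 60)) = Mul(4, Rational(7, 60)) = Rational(7, 15)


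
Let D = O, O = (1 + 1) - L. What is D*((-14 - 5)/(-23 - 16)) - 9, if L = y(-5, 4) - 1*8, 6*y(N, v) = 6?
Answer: -60/13 ≈ -4.6154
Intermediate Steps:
y(N, v) = 1 (y(N, v) = (⅙)*6 = 1)
L = -7 (L = 1 - 1*8 = 1 - 8 = -7)
O = 9 (O = (1 + 1) - 1*(-7) = 2 + 7 = 9)
D = 9
D*((-14 - 5)/(-23 - 16)) - 9 = 9*((-14 - 5)/(-23 - 16)) - 9 = 9*(-19/(-39)) - 9 = 9*(-19*(-1/39)) - 9 = 9*(19/39) - 9 = 57/13 - 9 = -60/13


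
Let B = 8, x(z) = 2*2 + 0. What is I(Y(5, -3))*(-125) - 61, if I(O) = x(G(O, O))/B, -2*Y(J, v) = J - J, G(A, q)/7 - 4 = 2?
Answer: -247/2 ≈ -123.50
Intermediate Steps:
G(A, q) = 42 (G(A, q) = 28 + 7*2 = 28 + 14 = 42)
x(z) = 4 (x(z) = 4 + 0 = 4)
Y(J, v) = 0 (Y(J, v) = -(J - J)/2 = -½*0 = 0)
I(O) = ½ (I(O) = 4/8 = 4*(⅛) = ½)
I(Y(5, -3))*(-125) - 61 = (½)*(-125) - 61 = -125/2 - 61 = -247/2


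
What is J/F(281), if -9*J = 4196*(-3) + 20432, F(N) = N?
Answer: -7844/2529 ≈ -3.1016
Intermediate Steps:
J = -7844/9 (J = -(4196*(-3) + 20432)/9 = -(-12588 + 20432)/9 = -⅑*7844 = -7844/9 ≈ -871.56)
J/F(281) = -7844/9/281 = -7844/9*1/281 = -7844/2529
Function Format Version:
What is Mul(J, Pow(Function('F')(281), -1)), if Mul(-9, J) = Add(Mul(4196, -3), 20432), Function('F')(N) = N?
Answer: Rational(-7844, 2529) ≈ -3.1016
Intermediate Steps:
J = Rational(-7844, 9) (J = Mul(Rational(-1, 9), Add(Mul(4196, -3), 20432)) = Mul(Rational(-1, 9), Add(-12588, 20432)) = Mul(Rational(-1, 9), 7844) = Rational(-7844, 9) ≈ -871.56)
Mul(J, Pow(Function('F')(281), -1)) = Mul(Rational(-7844, 9), Pow(281, -1)) = Mul(Rational(-7844, 9), Rational(1, 281)) = Rational(-7844, 2529)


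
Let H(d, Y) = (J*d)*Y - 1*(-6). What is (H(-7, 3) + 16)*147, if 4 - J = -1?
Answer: -12201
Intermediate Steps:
J = 5 (J = 4 - 1*(-1) = 4 + 1 = 5)
H(d, Y) = 6 + 5*Y*d (H(d, Y) = (5*d)*Y - 1*(-6) = 5*Y*d + 6 = 6 + 5*Y*d)
(H(-7, 3) + 16)*147 = ((6 + 5*3*(-7)) + 16)*147 = ((6 - 105) + 16)*147 = (-99 + 16)*147 = -83*147 = -12201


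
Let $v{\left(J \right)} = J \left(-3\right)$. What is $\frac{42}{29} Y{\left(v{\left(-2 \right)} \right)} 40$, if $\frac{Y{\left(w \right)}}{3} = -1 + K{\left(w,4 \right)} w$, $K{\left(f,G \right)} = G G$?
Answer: $\frac{478800}{29} \approx 16510.0$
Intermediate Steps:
$v{\left(J \right)} = - 3 J$
$K{\left(f,G \right)} = G^{2}$
$Y{\left(w \right)} = -3 + 48 w$ ($Y{\left(w \right)} = 3 \left(-1 + 4^{2} w\right) = 3 \left(-1 + 16 w\right) = -3 + 48 w$)
$\frac{42}{29} Y{\left(v{\left(-2 \right)} \right)} 40 = \frac{42}{29} \left(-3 + 48 \left(\left(-3\right) \left(-2\right)\right)\right) 40 = 42 \cdot \frac{1}{29} \left(-3 + 48 \cdot 6\right) 40 = \frac{42 \left(-3 + 288\right)}{29} \cdot 40 = \frac{42}{29} \cdot 285 \cdot 40 = \frac{11970}{29} \cdot 40 = \frac{478800}{29}$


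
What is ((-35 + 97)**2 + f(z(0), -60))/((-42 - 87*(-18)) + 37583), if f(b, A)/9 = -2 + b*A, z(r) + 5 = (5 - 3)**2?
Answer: 4366/39107 ≈ 0.11164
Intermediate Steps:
z(r) = -1 (z(r) = -5 + (5 - 3)**2 = -5 + 2**2 = -5 + 4 = -1)
f(b, A) = -18 + 9*A*b (f(b, A) = 9*(-2 + b*A) = 9*(-2 + A*b) = -18 + 9*A*b)
((-35 + 97)**2 + f(z(0), -60))/((-42 - 87*(-18)) + 37583) = ((-35 + 97)**2 + (-18 + 9*(-60)*(-1)))/((-42 - 87*(-18)) + 37583) = (62**2 + (-18 + 540))/((-42 + 1566) + 37583) = (3844 + 522)/(1524 + 37583) = 4366/39107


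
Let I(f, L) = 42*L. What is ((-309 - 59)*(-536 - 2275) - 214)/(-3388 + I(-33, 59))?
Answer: -517117/455 ≈ -1136.5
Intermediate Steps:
((-309 - 59)*(-536 - 2275) - 214)/(-3388 + I(-33, 59)) = ((-309 - 59)*(-536 - 2275) - 214)/(-3388 + 42*59) = (-368*(-2811) - 214)/(-3388 + 2478) = (1034448 - 214)/(-910) = 1034234*(-1/910) = -517117/455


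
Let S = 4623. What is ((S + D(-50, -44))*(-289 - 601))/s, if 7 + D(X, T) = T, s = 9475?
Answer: -813816/1895 ≈ -429.45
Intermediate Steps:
D(X, T) = -7 + T
((S + D(-50, -44))*(-289 - 601))/s = ((4623 + (-7 - 44))*(-289 - 601))/9475 = ((4623 - 51)*(-890))*(1/9475) = (4572*(-890))*(1/9475) = -4069080*1/9475 = -813816/1895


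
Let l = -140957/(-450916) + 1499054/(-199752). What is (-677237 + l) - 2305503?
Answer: -16791258399494405/5629460802 ≈ -2.9827e+6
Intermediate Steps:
l = -40486936925/5629460802 (l = -140957*(-1/450916) + 1499054*(-1/199752) = 140957/450916 - 749527/99876 = -40486936925/5629460802 ≈ -7.1920)
(-677237 + l) - 2305503 = (-677237 - 40486936925/5629460802) - 2305503 = -3812519632100999/5629460802 - 2305503 = -16791258399494405/5629460802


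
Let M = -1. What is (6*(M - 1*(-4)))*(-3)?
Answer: -54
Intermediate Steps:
(6*(M - 1*(-4)))*(-3) = (6*(-1 - 1*(-4)))*(-3) = (6*(-1 + 4))*(-3) = (6*3)*(-3) = 18*(-3) = -54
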